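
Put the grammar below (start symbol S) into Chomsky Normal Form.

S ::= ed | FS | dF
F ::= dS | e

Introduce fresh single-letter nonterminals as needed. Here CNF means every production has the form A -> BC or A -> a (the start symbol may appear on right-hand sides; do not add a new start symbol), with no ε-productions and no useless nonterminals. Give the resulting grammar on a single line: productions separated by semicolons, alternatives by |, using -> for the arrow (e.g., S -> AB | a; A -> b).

S -> AF | BA | FS; A -> d; B -> e; F -> e | AS

No ε-productions.
No unit productions to eliminate.
TERM: introduce A -> d, B -> e and substitute in every rule of length ≥2.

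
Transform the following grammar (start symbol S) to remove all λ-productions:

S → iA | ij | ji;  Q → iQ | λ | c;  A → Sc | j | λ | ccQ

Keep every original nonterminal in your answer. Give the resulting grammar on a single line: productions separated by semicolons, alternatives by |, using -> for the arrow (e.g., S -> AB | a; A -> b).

S -> i | iA | ij | ji; A -> j | Sc | cc | ccQ; Q -> c | i | iQ

Nullable set: {A, Q}.
S -> iA: A nullable, giving i | iA.
Drop A -> λ.
A -> ccQ: Q nullable, giving cc | ccQ.
Drop Q -> λ.
Q -> iQ: Q nullable, giving i | iQ.
Unchanged (no nullable symbols): S -> ij; S -> ji; A -> Sc; A -> j; Q -> c.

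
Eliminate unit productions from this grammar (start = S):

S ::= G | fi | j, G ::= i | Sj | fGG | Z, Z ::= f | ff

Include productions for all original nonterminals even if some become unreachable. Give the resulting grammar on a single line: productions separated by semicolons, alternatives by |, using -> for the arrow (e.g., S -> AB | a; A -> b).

S -> f | i | j | Sj | ff | fi | fGG; G -> f | i | Sj | ff | fGG; Z -> f | ff

Unit productions: G->Z, S->G.
Unit pairs (A ⇒* B via units): (G,Z), (S,G), (S,Z).
S: inherits non-unit rules of {G, S, Z} → Sj | f | fGG | ff | fi | i | j.
G: inherits non-unit rules of {G, Z} → Sj | f | fGG | ff | i.
Z: inherits non-unit rules of {Z} → f | ff.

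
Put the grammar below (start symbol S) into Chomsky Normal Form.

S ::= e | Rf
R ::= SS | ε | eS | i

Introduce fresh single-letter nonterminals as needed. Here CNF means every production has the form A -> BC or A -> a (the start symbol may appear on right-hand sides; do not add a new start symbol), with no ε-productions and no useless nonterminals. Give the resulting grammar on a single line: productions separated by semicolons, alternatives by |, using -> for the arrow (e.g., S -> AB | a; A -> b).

Nullable: {R}; after ε-elimination: S -> e | f | Rf; R -> i | SS | eS.
No unit productions to eliminate.
TERM: introduce A -> e, B -> f and substitute in every rule of length ≥2.

S -> e | f | RB; A -> e; B -> f; R -> i | AS | SS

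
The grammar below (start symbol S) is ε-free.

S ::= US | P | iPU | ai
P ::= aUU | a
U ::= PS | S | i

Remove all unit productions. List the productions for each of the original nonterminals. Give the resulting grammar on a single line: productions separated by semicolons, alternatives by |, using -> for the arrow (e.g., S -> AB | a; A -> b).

Unit productions: S->P, U->S.
Unit pairs (A ⇒* B via units): (S,P), (U,P), (U,S).
S: inherits non-unit rules of {P, S} → US | a | aUU | ai | iPU.
P: inherits non-unit rules of {P} → a | aUU.
U: inherits non-unit rules of {P, S, U} → PS | US | a | aUU | ai | i | iPU.

S -> a | US | ai | aUU | iPU; P -> a | aUU; U -> a | i | PS | US | ai | aUU | iPU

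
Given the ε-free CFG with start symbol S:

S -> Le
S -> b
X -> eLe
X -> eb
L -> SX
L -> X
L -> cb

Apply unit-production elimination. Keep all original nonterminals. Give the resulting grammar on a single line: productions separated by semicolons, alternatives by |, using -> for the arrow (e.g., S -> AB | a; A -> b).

Unit productions: L->X.
Unit pairs (A ⇒* B via units): (L,X).
S: inherits non-unit rules of {S} → Le | b.
L: inherits non-unit rules of {L, X} → SX | cb | eLe | eb.
X: inherits non-unit rules of {X} → eLe | eb.

S -> b | Le; L -> SX | cb | eb | eLe; X -> eb | eLe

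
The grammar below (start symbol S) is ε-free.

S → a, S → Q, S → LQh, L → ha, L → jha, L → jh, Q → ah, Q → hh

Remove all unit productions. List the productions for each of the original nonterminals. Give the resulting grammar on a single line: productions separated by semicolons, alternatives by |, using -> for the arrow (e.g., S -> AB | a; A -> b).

S -> a | ah | hh | LQh; L -> ha | jh | jha; Q -> ah | hh

Unit productions: S->Q.
Unit pairs (A ⇒* B via units): (S,Q).
S: inherits non-unit rules of {Q, S} → LQh | a | ah | hh.
L: inherits non-unit rules of {L} → ha | jh | jha.
Q: inherits non-unit rules of {Q} → ah | hh.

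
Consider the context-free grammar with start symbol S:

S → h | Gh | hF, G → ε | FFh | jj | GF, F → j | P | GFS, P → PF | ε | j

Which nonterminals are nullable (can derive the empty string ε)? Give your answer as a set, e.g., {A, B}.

{F, G, P}

Directly nullable (have an ε-rule): {G, P}.
F is nullable via F -> P (every symbol on the right is already known nullable).
Not nullable: S — each has a terminal in every rule's right-hand side or depends on a non-nullable symbol.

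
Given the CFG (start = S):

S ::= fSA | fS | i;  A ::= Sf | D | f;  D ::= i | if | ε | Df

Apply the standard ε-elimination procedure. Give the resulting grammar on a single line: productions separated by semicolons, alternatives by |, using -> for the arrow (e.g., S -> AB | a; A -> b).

S -> i | fS | fSA; A -> D | f | Sf; D -> f | i | Df | if

Nullable set: {A, D}.
S -> fSA: A nullable, giving fS | fSA.
A -> D: D nullable, giving D.
Drop D -> ε.
D -> Df: D nullable, giving Df | f.
Unchanged (no nullable symbols): S -> fS; S -> i; A -> Sf; A -> f; D -> i; D -> if.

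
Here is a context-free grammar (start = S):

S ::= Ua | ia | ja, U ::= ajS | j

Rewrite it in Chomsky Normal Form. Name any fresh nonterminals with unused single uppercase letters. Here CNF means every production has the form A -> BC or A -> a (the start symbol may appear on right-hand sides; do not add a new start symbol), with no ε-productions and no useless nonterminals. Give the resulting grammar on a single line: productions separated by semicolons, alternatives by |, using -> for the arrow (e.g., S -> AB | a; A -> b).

S -> BA | CA | UA; A -> a; B -> i; C -> j; D -> CS; U -> j | AD

No ε-productions.
No unit productions to eliminate.
TERM: introduce A -> a, B -> i, C -> j and substitute in every rule of length ≥2.
BIN: U -> ACS becomes U -> AD, D -> CS.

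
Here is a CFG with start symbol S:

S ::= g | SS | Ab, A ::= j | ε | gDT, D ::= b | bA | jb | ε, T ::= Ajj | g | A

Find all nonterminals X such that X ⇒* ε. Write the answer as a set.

Directly nullable (have an ε-rule): {A, D}.
T is nullable via T -> A (every symbol on the right is already known nullable).
Not nullable: S — each has a terminal in every rule's right-hand side or depends on a non-nullable symbol.

{A, D, T}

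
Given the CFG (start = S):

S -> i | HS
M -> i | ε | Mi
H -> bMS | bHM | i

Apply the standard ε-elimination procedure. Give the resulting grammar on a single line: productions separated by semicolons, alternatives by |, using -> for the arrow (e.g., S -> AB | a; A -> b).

S -> i | HS; H -> i | bH | bS | bHM | bMS; M -> i | Mi

Nullable set: {M}.
H -> bHM: M nullable, giving bH | bHM.
H -> bMS: M nullable, giving bMS | bS.
Drop M -> ε.
M -> Mi: M nullable, giving Mi | i.
Unchanged (no nullable symbols): S -> HS; S -> i; H -> i; M -> i.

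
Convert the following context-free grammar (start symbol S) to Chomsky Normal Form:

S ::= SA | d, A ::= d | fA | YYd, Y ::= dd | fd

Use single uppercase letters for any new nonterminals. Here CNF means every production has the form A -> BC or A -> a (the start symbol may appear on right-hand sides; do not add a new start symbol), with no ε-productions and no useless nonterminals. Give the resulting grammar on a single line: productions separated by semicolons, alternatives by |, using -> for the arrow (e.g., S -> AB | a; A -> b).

S -> d | SA; A -> d | CA | YD; B -> d; C -> f; D -> YB; Y -> BB | CB

No ε-productions.
No unit productions to eliminate.
TERM: introduce B -> d, C -> f and substitute in every rule of length ≥2.
BIN: A -> YYB becomes A -> YD, D -> YB.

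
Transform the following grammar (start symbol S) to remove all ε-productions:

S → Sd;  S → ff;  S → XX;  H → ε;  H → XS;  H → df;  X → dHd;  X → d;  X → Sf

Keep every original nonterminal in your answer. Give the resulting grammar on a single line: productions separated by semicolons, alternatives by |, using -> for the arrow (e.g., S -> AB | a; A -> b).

S -> Sd | XX | ff; H -> XS | df; X -> d | Sf | dd | dHd

Nullable set: {H}.
Drop H -> ε.
X -> dHd: H nullable, giving dHd | dd.
Unchanged (no nullable symbols): S -> Sd; S -> XX; S -> ff; H -> XS; H -> df; X -> Sf; X -> d.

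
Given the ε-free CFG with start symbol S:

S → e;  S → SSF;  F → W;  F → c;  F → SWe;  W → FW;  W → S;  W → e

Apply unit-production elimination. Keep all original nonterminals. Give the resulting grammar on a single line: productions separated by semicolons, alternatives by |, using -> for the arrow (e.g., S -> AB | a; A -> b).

S -> e | SSF; F -> c | e | FW | SSF | SWe; W -> e | FW | SSF

Unit productions: F->W, W->S.
Unit pairs (A ⇒* B via units): (F,S), (F,W), (W,S).
S: inherits non-unit rules of {S} → SSF | e.
F: inherits non-unit rules of {F, S, W} → FW | SSF | SWe | c | e.
W: inherits non-unit rules of {S, W} → FW | SSF | e.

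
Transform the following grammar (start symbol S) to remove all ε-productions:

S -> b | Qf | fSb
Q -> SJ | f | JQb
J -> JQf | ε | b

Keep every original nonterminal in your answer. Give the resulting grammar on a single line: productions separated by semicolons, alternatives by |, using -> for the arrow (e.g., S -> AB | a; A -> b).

S -> b | Qf | fSb; J -> b | Qf | JQf; Q -> S | f | Qb | SJ | JQb

Nullable set: {J}.
Drop J -> ε.
J -> JQf: J nullable, giving JQf | Qf.
Q -> JQb: J nullable, giving JQb | Qb.
Q -> SJ: J nullable, giving S | SJ.
Unchanged (no nullable symbols): S -> Qf; S -> b; S -> fSb; J -> b; Q -> f.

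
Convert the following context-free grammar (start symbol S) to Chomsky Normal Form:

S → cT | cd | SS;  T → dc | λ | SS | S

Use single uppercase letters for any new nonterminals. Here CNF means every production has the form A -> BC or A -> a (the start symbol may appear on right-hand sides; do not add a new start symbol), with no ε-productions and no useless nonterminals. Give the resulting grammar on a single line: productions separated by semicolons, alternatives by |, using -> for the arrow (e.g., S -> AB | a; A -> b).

S -> c | AB | AT | SS; A -> c; B -> d; T -> c | AB | AT | BA | SS

Nullable: {T}; after ε-elimination: S -> c | SS | cT | cd; T -> S | SS | dc.
After unit-elimination: S -> c | SS | cT | cd; T -> c | SS | cT | cd | dc.
TERM: introduce A -> c, B -> d and substitute in every rule of length ≥2.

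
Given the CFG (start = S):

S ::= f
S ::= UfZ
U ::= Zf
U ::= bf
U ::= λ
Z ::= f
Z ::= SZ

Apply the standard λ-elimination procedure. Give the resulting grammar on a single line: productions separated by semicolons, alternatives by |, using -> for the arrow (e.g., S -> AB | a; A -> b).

S -> f | fZ | UfZ; U -> Zf | bf; Z -> f | SZ

Nullable set: {U}.
S -> UfZ: U nullable, giving UfZ | fZ.
Drop U -> λ.
Unchanged (no nullable symbols): S -> f; U -> Zf; U -> bf; Z -> SZ; Z -> f.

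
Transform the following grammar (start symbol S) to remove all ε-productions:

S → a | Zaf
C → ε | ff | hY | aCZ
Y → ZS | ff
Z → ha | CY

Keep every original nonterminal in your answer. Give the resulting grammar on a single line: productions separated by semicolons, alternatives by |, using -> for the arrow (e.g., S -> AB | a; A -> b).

Nullable set: {C}.
Drop C -> ε.
C -> aCZ: C nullable, giving aCZ | aZ.
Z -> CY: C nullable, giving CY | Y.
Unchanged (no nullable symbols): S -> Zaf; S -> a; C -> ff; C -> hY; Y -> ZS; Y -> ff; Z -> ha.

S -> a | Zaf; C -> aZ | ff | hY | aCZ; Y -> ZS | ff; Z -> Y | CY | ha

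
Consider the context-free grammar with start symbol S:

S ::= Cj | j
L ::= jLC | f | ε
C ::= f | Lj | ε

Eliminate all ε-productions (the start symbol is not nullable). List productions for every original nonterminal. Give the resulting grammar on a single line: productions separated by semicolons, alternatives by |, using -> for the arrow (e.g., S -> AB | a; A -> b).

S -> j | Cj; C -> f | j | Lj; L -> f | j | jC | jL | jLC

Nullable set: {C, L}.
S -> Cj: C nullable, giving Cj | j.
Drop C -> ε.
C -> Lj: L nullable, giving Lj | j.
Drop L -> ε.
L -> jLC: L, C nullable, giving j | jC | jL | jLC.
Unchanged (no nullable symbols): S -> j; C -> f; L -> f.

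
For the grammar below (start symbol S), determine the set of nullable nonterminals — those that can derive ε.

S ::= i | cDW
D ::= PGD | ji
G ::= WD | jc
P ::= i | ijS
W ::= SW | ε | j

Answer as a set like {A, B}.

Directly nullable (have an ε-rule): {W}.
Not nullable: D, G, P, S — each has a terminal in every rule's right-hand side or depends on a non-nullable symbol.

{W}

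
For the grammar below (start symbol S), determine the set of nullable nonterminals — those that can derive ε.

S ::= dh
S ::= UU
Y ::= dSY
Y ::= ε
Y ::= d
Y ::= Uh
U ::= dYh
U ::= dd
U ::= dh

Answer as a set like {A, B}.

Directly nullable (have an ε-rule): {Y}.
Not nullable: S, U — each has a terminal in every rule's right-hand side or depends on a non-nullable symbol.

{Y}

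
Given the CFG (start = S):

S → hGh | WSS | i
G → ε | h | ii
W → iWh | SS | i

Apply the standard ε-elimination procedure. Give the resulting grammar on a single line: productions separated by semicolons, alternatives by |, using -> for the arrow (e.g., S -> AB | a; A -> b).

Nullable set: {G}.
S -> hGh: G nullable, giving hGh | hh.
Drop G -> ε.
Unchanged (no nullable symbols): S -> WSS; S -> i; G -> h; G -> ii; W -> SS; W -> i; W -> iWh.

S -> i | hh | WSS | hGh; G -> h | ii; W -> i | SS | iWh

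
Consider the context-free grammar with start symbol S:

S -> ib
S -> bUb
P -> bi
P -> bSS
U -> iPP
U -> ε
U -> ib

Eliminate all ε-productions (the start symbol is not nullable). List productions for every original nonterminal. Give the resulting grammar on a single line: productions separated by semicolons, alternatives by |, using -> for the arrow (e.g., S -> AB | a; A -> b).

Nullable set: {U}.
S -> bUb: U nullable, giving bUb | bb.
Drop U -> ε.
Unchanged (no nullable symbols): S -> ib; P -> bSS; P -> bi; U -> iPP; U -> ib.

S -> bb | ib | bUb; P -> bi | bSS; U -> ib | iPP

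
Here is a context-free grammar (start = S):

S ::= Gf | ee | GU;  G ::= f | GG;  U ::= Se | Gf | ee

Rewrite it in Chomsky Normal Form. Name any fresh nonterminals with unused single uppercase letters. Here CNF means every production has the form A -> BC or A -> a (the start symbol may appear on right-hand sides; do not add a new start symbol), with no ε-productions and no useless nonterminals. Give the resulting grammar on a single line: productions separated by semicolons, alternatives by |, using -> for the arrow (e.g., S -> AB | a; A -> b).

S -> BB | GA | GU; A -> f; B -> e; G -> f | GG; U -> BB | GA | SB

No ε-productions.
No unit productions to eliminate.
TERM: introduce B -> e, A -> f and substitute in every rule of length ≥2.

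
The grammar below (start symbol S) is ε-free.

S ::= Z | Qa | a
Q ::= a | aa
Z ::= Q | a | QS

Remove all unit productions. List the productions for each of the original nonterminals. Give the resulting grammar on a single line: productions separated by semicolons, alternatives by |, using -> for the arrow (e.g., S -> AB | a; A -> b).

S -> a | QS | Qa | aa; Q -> a | aa; Z -> a | QS | aa

Unit productions: S->Z, Z->Q.
Unit pairs (A ⇒* B via units): (S,Q), (S,Z), (Z,Q).
S: inherits non-unit rules of {Q, S, Z} → QS | Qa | a | aa.
Q: inherits non-unit rules of {Q} → a | aa.
Z: inherits non-unit rules of {Q, Z} → QS | a | aa.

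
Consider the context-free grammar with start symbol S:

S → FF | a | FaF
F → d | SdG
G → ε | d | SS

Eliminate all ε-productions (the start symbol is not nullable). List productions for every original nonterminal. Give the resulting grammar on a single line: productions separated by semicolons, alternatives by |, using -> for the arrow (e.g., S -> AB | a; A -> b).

S -> a | FF | FaF; F -> d | Sd | SdG; G -> d | SS

Nullable set: {G}.
F -> SdG: G nullable, giving Sd | SdG.
Drop G -> ε.
Unchanged (no nullable symbols): S -> FF; S -> FaF; S -> a; F -> d; G -> SS; G -> d.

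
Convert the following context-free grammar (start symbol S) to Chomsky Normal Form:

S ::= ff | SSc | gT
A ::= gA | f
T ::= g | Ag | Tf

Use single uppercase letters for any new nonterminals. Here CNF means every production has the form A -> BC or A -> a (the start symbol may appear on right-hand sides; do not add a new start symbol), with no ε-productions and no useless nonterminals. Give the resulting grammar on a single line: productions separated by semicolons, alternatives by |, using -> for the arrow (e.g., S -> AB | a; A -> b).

No ε-productions.
No unit productions to eliminate.
TERM: introduce C -> c, D -> f, B -> g and substitute in every rule of length ≥2.
BIN: S -> SSC becomes S -> SE, E -> SC.

S -> BT | DD | SE; A -> f | BA; B -> g; C -> c; D -> f; E -> SC; T -> g | AB | TD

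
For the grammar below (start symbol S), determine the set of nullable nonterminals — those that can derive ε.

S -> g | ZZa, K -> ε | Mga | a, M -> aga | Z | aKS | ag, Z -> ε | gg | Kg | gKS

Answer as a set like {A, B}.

Directly nullable (have an ε-rule): {K, Z}.
M is nullable via M -> Z (every symbol on the right is already known nullable).
Not nullable: S — each has a terminal in every rule's right-hand side or depends on a non-nullable symbol.

{K, M, Z}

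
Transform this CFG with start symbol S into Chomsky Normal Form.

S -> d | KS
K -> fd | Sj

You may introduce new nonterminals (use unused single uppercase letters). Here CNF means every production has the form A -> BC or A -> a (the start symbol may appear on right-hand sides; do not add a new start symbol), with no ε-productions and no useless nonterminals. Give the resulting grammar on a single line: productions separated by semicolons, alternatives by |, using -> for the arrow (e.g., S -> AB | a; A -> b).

S -> d | KS; A -> j; B -> f; C -> d; K -> BC | SA

No ε-productions.
No unit productions to eliminate.
TERM: introduce C -> d, B -> f, A -> j and substitute in every rule of length ≥2.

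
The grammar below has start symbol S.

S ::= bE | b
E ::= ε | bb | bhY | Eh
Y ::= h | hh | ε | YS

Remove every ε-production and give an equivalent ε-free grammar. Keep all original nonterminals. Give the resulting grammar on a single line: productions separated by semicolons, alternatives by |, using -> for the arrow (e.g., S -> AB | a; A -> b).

S -> b | bE; E -> h | Eh | bb | bh | bhY; Y -> S | h | YS | hh

Nullable set: {E, Y}.
S -> bE: E nullable, giving b | bE.
Drop E -> ε.
E -> Eh: E nullable, giving Eh | h.
E -> bhY: Y nullable, giving bh | bhY.
Drop Y -> ε.
Y -> YS: Y nullable, giving S | YS.
Unchanged (no nullable symbols): S -> b; E -> bb; Y -> h; Y -> hh.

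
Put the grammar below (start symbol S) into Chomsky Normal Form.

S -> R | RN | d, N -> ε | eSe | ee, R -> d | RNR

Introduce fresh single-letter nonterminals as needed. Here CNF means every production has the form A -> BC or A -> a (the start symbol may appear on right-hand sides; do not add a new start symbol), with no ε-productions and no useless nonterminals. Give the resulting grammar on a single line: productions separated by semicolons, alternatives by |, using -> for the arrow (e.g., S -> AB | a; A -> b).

Nullable: {N}; after ε-elimination: S -> R | d | RN; N -> ee | eSe; R -> d | RR | RNR.
After unit-elimination: S -> d | RN | RR | RNR; N -> ee | eSe; R -> d | RR | RNR.
TERM: introduce A -> e and substitute in every rule of length ≥2.
BIN: N -> ASA becomes N -> AB, B -> SA; R -> RNR becomes R -> RC, C -> NR; S -> RNR becomes S -> RD, D -> NR.

S -> d | RD | RN | RR; A -> e; B -> SA; C -> NR; D -> NR; N -> AA | AB; R -> d | RC | RR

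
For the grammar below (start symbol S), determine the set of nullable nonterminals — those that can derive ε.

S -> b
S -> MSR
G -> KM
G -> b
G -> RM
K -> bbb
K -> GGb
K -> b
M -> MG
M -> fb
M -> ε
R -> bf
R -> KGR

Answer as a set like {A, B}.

{M}

Directly nullable (have an ε-rule): {M}.
Not nullable: G, K, R, S — each has a terminal in every rule's right-hand side or depends on a non-nullable symbol.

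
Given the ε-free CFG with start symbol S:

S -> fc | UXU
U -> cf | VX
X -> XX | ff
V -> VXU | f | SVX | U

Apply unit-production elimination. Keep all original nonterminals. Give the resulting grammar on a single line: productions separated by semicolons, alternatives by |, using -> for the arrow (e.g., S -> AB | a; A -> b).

Unit productions: V->U.
Unit pairs (A ⇒* B via units): (V,U).
S: inherits non-unit rules of {S} → UXU | fc.
U: inherits non-unit rules of {U} → VX | cf.
V: inherits non-unit rules of {U, V} → SVX | VX | VXU | cf | f.
X: inherits non-unit rules of {X} → XX | ff.

S -> fc | UXU; U -> VX | cf; V -> f | VX | cf | SVX | VXU; X -> XX | ff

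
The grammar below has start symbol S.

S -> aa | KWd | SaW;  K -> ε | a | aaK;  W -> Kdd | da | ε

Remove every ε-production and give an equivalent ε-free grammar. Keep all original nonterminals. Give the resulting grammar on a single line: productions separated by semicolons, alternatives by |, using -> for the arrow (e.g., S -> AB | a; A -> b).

Nullable set: {K, W}.
S -> KWd: K, W nullable, giving KWd | Kd | Wd | d.
S -> SaW: W nullable, giving Sa | SaW.
Drop K -> ε.
K -> aaK: K nullable, giving aa | aaK.
Drop W -> ε.
W -> Kdd: K nullable, giving Kdd | dd.
Unchanged (no nullable symbols): S -> aa; K -> a; W -> da.

S -> d | Kd | Sa | Wd | aa | KWd | SaW; K -> a | aa | aaK; W -> da | dd | Kdd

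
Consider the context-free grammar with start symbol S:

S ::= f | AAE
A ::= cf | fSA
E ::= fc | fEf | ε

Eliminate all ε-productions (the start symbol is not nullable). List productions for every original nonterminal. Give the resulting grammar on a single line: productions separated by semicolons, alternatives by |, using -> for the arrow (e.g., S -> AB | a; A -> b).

Nullable set: {E}.
S -> AAE: E nullable, giving AA | AAE.
Drop E -> ε.
E -> fEf: E nullable, giving fEf | ff.
Unchanged (no nullable symbols): S -> f; A -> cf; A -> fSA; E -> fc.

S -> f | AA | AAE; A -> cf | fSA; E -> fc | ff | fEf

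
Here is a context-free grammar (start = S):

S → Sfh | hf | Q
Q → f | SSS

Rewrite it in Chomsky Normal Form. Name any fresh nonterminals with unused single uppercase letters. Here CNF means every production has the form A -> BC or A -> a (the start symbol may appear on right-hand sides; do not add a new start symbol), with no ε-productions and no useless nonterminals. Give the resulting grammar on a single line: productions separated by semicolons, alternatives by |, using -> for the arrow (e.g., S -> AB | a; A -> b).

S -> f | BA | SD | SE; A -> f; B -> h; D -> AB; E -> SS

No ε-productions.
After unit-elimination: S -> f | hf | SSS | Sfh; Q -> f | SSS.
TERM: introduce A -> f, B -> h and substitute in every rule of length ≥2.
BIN: Q -> SSS becomes Q -> SC, C -> SS; S -> SAB becomes S -> SD, D -> AB; S -> SSS becomes S -> SE, E -> SS.
Drop unreachable/unproductive: Q.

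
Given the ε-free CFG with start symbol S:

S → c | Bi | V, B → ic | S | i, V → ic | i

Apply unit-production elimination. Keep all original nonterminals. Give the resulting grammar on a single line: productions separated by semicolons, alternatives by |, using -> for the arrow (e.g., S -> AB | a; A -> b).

Unit productions: B->S, S->V.
Unit pairs (A ⇒* B via units): (B,S), (B,V), (S,V).
S: inherits non-unit rules of {S, V} → Bi | c | i | ic.
B: inherits non-unit rules of {B, S, V} → Bi | c | i | ic.
V: inherits non-unit rules of {V} → i | ic.

S -> c | i | Bi | ic; B -> c | i | Bi | ic; V -> i | ic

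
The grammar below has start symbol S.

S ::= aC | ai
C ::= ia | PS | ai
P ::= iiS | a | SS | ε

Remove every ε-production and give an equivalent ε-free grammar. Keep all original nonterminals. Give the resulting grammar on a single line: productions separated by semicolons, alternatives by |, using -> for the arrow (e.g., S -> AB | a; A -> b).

Nullable set: {P}.
C -> PS: P nullable, giving PS | S.
Drop P -> ε.
Unchanged (no nullable symbols): S -> aC; S -> ai; C -> ai; C -> ia; P -> SS; P -> a; P -> iiS.

S -> aC | ai; C -> S | PS | ai | ia; P -> a | SS | iiS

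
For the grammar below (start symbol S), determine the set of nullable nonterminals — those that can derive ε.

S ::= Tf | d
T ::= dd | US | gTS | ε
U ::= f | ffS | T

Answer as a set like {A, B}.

{T, U}

Directly nullable (have an ε-rule): {T}.
U is nullable via U -> T (every symbol on the right is already known nullable).
Not nullable: S — each has a terminal in every rule's right-hand side or depends on a non-nullable symbol.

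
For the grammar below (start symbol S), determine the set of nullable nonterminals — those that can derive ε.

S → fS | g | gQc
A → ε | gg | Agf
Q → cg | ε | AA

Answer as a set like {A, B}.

{A, Q}

Directly nullable (have an ε-rule): {A, Q}.
Not nullable: S — each has a terminal in every rule's right-hand side or depends on a non-nullable symbol.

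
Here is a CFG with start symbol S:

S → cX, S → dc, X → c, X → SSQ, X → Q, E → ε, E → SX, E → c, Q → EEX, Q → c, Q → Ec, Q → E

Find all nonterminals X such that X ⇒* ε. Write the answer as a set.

Directly nullable (have an ε-rule): {E}.
Q is nullable via Q -> E (every symbol on the right is already known nullable).
X is nullable via X -> Q (every symbol on the right is already known nullable).
Not nullable: S — each has a terminal in every rule's right-hand side or depends on a non-nullable symbol.

{E, Q, X}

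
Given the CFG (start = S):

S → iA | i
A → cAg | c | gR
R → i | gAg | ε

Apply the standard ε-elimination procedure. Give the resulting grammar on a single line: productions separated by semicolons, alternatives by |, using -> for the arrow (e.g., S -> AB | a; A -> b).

Nullable set: {R}.
A -> gR: R nullable, giving g | gR.
Drop R -> ε.
Unchanged (no nullable symbols): S -> i; S -> iA; A -> c; A -> cAg; R -> gAg; R -> i.

S -> i | iA; A -> c | g | gR | cAg; R -> i | gAg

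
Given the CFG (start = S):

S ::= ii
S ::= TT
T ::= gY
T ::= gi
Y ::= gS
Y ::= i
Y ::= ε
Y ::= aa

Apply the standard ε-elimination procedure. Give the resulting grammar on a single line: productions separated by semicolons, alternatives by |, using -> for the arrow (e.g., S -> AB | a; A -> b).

S -> TT | ii; T -> g | gY | gi; Y -> i | aa | gS

Nullable set: {Y}.
T -> gY: Y nullable, giving g | gY.
Drop Y -> ε.
Unchanged (no nullable symbols): S -> TT; S -> ii; T -> gi; Y -> aa; Y -> gS; Y -> i.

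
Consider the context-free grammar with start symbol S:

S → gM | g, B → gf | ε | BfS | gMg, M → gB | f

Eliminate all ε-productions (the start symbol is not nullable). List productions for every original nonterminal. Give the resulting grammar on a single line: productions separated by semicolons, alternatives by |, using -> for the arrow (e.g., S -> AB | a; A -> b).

S -> g | gM; B -> fS | gf | BfS | gMg; M -> f | g | gB

Nullable set: {B}.
Drop B -> ε.
B -> BfS: B nullable, giving BfS | fS.
M -> gB: B nullable, giving g | gB.
Unchanged (no nullable symbols): S -> g; S -> gM; B -> gMg; B -> gf; M -> f.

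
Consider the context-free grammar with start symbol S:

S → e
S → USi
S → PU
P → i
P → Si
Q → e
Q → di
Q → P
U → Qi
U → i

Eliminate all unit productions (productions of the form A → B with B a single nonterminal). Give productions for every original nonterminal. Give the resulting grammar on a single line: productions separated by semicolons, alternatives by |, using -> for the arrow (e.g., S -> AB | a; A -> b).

S -> e | PU | USi; P -> i | Si; Q -> e | i | Si | di; U -> i | Qi

Unit productions: Q->P.
Unit pairs (A ⇒* B via units): (Q,P).
S: inherits non-unit rules of {S} → PU | USi | e.
P: inherits non-unit rules of {P} → Si | i.
Q: inherits non-unit rules of {P, Q} → Si | di | e | i.
U: inherits non-unit rules of {U} → Qi | i.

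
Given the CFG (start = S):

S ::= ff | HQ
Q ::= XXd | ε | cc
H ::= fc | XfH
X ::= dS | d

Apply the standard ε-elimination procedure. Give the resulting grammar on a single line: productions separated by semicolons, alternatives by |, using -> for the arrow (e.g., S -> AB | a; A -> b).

S -> H | HQ | ff; H -> fc | XfH; Q -> cc | XXd; X -> d | dS

Nullable set: {Q}.
S -> HQ: Q nullable, giving H | HQ.
Drop Q -> ε.
Unchanged (no nullable symbols): S -> ff; H -> XfH; H -> fc; Q -> XXd; Q -> cc; X -> d; X -> dS.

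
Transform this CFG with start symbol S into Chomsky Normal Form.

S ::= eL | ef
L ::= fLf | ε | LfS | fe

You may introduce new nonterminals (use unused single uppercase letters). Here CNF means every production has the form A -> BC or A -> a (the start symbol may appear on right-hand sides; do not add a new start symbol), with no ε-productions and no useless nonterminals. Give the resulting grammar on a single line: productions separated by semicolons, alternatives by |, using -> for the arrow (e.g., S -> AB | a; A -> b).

Nullable: {L}; after ε-elimination: S -> e | eL | ef; L -> fS | fe | ff | LfS | fLf.
No unit productions to eliminate.
TERM: introduce B -> e, A -> f and substitute in every rule of length ≥2.
BIN: L -> ALA becomes L -> AC, C -> LA; L -> LAS becomes L -> LD, D -> AS.

S -> e | BA | BL; A -> f; B -> e; C -> LA; D -> AS; L -> AA | AB | AC | AS | LD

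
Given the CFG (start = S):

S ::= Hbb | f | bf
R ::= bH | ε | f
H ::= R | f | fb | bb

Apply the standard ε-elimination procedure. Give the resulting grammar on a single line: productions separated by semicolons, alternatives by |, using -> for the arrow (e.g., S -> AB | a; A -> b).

Nullable set: {H, R}.
S -> Hbb: H nullable, giving Hbb | bb.
H -> R: R nullable, giving R.
Drop R -> ε.
R -> bH: H nullable, giving b | bH.
Unchanged (no nullable symbols): S -> bf; S -> f; H -> bb; H -> f; H -> fb; R -> f.

S -> f | bb | bf | Hbb; H -> R | f | bb | fb; R -> b | f | bH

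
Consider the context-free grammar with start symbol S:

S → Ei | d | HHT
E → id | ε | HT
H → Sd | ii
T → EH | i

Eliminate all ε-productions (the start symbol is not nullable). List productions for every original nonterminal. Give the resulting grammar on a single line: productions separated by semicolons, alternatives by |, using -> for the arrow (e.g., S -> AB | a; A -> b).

S -> d | i | Ei | HHT; E -> HT | id; H -> Sd | ii; T -> H | i | EH

Nullable set: {E}.
S -> Ei: E nullable, giving Ei | i.
Drop E -> ε.
T -> EH: E nullable, giving EH | H.
Unchanged (no nullable symbols): S -> HHT; S -> d; E -> HT; E -> id; H -> Sd; H -> ii; T -> i.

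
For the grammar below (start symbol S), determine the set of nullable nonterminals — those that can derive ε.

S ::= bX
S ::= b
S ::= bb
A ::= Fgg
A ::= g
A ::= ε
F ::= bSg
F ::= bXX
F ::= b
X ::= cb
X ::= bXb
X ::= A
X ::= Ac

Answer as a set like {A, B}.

Directly nullable (have an ε-rule): {A}.
X is nullable via X -> A (every symbol on the right is already known nullable).
Not nullable: F, S — each has a terminal in every rule's right-hand side or depends on a non-nullable symbol.

{A, X}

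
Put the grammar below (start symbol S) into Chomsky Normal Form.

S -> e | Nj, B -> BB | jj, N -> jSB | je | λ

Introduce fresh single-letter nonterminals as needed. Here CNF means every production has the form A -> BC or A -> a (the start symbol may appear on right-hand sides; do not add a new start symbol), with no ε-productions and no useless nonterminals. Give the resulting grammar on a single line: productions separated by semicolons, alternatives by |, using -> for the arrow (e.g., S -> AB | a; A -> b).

Nullable: {N}; after ε-elimination: S -> e | j | Nj; B -> BB | jj; N -> je | jSB.
No unit productions to eliminate.
TERM: introduce C -> e, A -> j and substitute in every rule of length ≥2.
BIN: N -> ASB becomes N -> AD, D -> SB.

S -> e | j | NA; A -> j; B -> AA | BB; C -> e; D -> SB; N -> AC | AD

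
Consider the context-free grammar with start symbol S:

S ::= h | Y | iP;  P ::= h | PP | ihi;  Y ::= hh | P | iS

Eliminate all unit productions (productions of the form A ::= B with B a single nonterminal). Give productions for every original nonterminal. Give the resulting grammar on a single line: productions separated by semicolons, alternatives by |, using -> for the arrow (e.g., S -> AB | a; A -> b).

Unit productions: S->Y, Y->P.
Unit pairs (A ⇒* B via units): (S,P), (S,Y), (Y,P).
S: inherits non-unit rules of {P, S, Y} → PP | h | hh | iP | iS | ihi.
P: inherits non-unit rules of {P} → PP | h | ihi.
Y: inherits non-unit rules of {P, Y} → PP | h | hh | iS | ihi.

S -> h | PP | hh | iP | iS | ihi; P -> h | PP | ihi; Y -> h | PP | hh | iS | ihi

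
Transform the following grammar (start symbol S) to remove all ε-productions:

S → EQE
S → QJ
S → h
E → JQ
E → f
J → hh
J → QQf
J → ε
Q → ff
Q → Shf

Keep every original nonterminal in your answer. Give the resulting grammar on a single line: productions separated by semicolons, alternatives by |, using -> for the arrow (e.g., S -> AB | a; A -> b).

Nullable set: {J}.
S -> QJ: J nullable, giving Q | QJ.
E -> JQ: J nullable, giving JQ | Q.
Drop J -> ε.
Unchanged (no nullable symbols): S -> EQE; S -> h; E -> f; J -> QQf; J -> hh; Q -> Shf; Q -> ff.

S -> Q | h | QJ | EQE; E -> Q | f | JQ; J -> hh | QQf; Q -> ff | Shf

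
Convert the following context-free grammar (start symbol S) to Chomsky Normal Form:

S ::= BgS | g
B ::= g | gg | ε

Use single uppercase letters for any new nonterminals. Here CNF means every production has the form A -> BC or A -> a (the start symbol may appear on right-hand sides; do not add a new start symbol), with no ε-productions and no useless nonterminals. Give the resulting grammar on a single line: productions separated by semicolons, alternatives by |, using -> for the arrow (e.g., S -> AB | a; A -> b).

S -> g | AS | BC; A -> g; B -> g | AA; C -> AS

Nullable: {B}; after ε-elimination: S -> g | gS | BgS; B -> g | gg.
No unit productions to eliminate.
TERM: introduce A -> g and substitute in every rule of length ≥2.
BIN: S -> BAS becomes S -> BC, C -> AS.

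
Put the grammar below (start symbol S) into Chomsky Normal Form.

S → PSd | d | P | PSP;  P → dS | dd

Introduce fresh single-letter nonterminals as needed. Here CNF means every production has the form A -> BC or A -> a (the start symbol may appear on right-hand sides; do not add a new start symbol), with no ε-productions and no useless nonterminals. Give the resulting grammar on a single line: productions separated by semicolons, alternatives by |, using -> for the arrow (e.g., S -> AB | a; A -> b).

No ε-productions.
After unit-elimination: S -> d | dS | dd | PSP | PSd; P -> dS | dd.
TERM: introduce A -> d and substitute in every rule of length ≥2.
BIN: S -> PSA becomes S -> PB, B -> SA; S -> PSP becomes S -> PC, C -> SP.

S -> d | AA | AS | PB | PC; A -> d; B -> SA; C -> SP; P -> AA | AS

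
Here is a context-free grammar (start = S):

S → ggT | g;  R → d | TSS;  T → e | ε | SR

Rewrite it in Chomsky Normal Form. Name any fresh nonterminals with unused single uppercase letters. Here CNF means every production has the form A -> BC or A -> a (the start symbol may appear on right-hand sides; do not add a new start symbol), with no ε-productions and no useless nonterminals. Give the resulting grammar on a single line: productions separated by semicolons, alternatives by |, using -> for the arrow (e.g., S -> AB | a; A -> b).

S -> g | AA | AC; A -> g; B -> SS; C -> AT; R -> d | SS | TB; T -> e | SR

Nullable: {T}; after ε-elimination: S -> g | gg | ggT; R -> d | SS | TSS; T -> e | SR.
No unit productions to eliminate.
TERM: introduce A -> g and substitute in every rule of length ≥2.
BIN: R -> TSS becomes R -> TB, B -> SS; S -> AAT becomes S -> AC, C -> AT.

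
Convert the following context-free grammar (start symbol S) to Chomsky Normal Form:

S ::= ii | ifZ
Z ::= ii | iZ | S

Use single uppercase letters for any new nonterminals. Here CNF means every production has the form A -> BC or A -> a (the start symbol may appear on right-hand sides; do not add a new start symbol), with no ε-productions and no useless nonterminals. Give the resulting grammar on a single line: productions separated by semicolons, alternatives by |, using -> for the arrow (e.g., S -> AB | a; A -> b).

S -> AA | AC; A -> i; B -> f; C -> BZ; D -> BZ; Z -> AA | AD | AZ

No ε-productions.
After unit-elimination: S -> ii | ifZ; Z -> iZ | ii | ifZ.
TERM: introduce B -> f, A -> i and substitute in every rule of length ≥2.
BIN: S -> ABZ becomes S -> AC, C -> BZ; Z -> ABZ becomes Z -> AD, D -> BZ.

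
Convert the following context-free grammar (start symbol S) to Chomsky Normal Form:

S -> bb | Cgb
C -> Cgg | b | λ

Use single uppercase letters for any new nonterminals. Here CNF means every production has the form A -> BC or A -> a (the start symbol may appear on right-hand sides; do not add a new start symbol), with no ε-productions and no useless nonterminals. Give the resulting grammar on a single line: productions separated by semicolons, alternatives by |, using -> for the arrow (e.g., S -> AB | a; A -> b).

Nullable: {C}; after ε-elimination: S -> bb | gb | Cgb; C -> b | gg | Cgg.
No unit productions to eliminate.
TERM: introduce B -> b, A -> g and substitute in every rule of length ≥2.
BIN: C -> CAA becomes C -> CD, D -> AA; S -> CAB becomes S -> CE, E -> AB.

S -> AB | BB | CE; A -> g; B -> b; C -> b | AA | CD; D -> AA; E -> AB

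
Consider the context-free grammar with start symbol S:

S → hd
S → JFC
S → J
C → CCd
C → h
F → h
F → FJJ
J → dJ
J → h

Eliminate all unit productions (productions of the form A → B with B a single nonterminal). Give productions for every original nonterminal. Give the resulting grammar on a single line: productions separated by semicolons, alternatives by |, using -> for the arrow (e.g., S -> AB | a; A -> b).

S -> h | dJ | hd | JFC; C -> h | CCd; F -> h | FJJ; J -> h | dJ

Unit productions: S->J.
Unit pairs (A ⇒* B via units): (S,J).
S: inherits non-unit rules of {J, S} → JFC | dJ | h | hd.
C: inherits non-unit rules of {C} → CCd | h.
F: inherits non-unit rules of {F} → FJJ | h.
J: inherits non-unit rules of {J} → dJ | h.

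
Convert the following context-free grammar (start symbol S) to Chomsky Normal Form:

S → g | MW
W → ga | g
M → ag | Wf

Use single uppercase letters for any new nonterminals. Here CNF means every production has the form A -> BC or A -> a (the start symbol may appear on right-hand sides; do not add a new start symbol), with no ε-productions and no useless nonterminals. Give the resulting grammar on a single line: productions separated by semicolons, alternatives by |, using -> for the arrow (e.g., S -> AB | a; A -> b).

No ε-productions.
No unit productions to eliminate.
TERM: introduce B -> a, A -> f, C -> g and substitute in every rule of length ≥2.

S -> g | MW; A -> f; B -> a; C -> g; M -> BC | WA; W -> g | CB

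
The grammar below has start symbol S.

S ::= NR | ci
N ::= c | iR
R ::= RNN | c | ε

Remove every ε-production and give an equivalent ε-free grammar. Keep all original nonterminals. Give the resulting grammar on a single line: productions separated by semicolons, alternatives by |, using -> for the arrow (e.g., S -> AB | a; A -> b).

S -> N | NR | ci; N -> c | i | iR; R -> c | NN | RNN

Nullable set: {R}.
S -> NR: R nullable, giving N | NR.
N -> iR: R nullable, giving i | iR.
Drop R -> ε.
R -> RNN: R nullable, giving NN | RNN.
Unchanged (no nullable symbols): S -> ci; N -> c; R -> c.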